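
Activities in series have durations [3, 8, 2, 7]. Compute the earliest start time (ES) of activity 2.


Activity 2 starts after activities 1 through 1 complete.
Predecessor durations: [3]
ES = 3 = 3

3


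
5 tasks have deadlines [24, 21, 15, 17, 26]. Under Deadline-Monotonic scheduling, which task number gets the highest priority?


Sort tasks by relative deadline (ascending):
  Task 3: deadline = 15
  Task 4: deadline = 17
  Task 2: deadline = 21
  Task 1: deadline = 24
  Task 5: deadline = 26
Priority order (highest first): [3, 4, 2, 1, 5]
Highest priority task = 3

3


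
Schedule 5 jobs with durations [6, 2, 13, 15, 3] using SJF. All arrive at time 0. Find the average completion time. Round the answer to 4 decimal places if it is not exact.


SJF order (ascending): [2, 3, 6, 13, 15]
Completion times:
  Job 1: burst=2, C=2
  Job 2: burst=3, C=5
  Job 3: burst=6, C=11
  Job 4: burst=13, C=24
  Job 5: burst=15, C=39
Average completion = 81/5 = 16.2

16.2


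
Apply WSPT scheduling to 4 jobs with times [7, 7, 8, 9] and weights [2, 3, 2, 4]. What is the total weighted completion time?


Compute p/w ratios and sort ascending (WSPT): [(9, 4), (7, 3), (7, 2), (8, 2)]
Compute weighted completion times:
  Job (p=9,w=4): C=9, w*C=4*9=36
  Job (p=7,w=3): C=16, w*C=3*16=48
  Job (p=7,w=2): C=23, w*C=2*23=46
  Job (p=8,w=2): C=31, w*C=2*31=62
Total weighted completion time = 192

192


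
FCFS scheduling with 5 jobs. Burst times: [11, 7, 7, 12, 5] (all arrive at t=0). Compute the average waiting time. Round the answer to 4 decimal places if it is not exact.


FCFS order (as given): [11, 7, 7, 12, 5]
Waiting times:
  Job 1: wait = 0
  Job 2: wait = 11
  Job 3: wait = 18
  Job 4: wait = 25
  Job 5: wait = 37
Sum of waiting times = 91
Average waiting time = 91/5 = 18.2

18.2


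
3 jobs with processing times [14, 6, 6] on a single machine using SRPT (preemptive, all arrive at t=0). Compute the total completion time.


Since all jobs arrive at t=0, SRPT equals SPT ordering.
SPT order: [6, 6, 14]
Completion times:
  Job 1: p=6, C=6
  Job 2: p=6, C=12
  Job 3: p=14, C=26
Total completion time = 6 + 12 + 26 = 44

44


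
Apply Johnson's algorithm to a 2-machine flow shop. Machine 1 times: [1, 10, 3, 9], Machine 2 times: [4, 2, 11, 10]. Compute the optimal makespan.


Apply Johnson's rule:
  Group 1 (a <= b): [(1, 1, 4), (3, 3, 11), (4, 9, 10)]
  Group 2 (a > b): [(2, 10, 2)]
Optimal job order: [1, 3, 4, 2]
Schedule:
  Job 1: M1 done at 1, M2 done at 5
  Job 3: M1 done at 4, M2 done at 16
  Job 4: M1 done at 13, M2 done at 26
  Job 2: M1 done at 23, M2 done at 28
Makespan = 28

28


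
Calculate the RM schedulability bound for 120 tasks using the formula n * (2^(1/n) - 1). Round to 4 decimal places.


Compute 2^(1/120) = 1.0057929411
Subtract 1: 1.0057929411 - 1 = 0.0057929411
Multiply by n: 120 * 0.0057929411 = 0.6951529320
Round to 4 dp: 0.6952

0.6952


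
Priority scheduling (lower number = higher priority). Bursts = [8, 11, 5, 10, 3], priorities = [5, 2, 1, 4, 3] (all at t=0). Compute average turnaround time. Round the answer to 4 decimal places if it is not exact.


Sort by priority (ascending = highest first):
Order: [(1, 5), (2, 11), (3, 3), (4, 10), (5, 8)]
Completion times:
  Priority 1, burst=5, C=5
  Priority 2, burst=11, C=16
  Priority 3, burst=3, C=19
  Priority 4, burst=10, C=29
  Priority 5, burst=8, C=37
Average turnaround = 106/5 = 21.2

21.2


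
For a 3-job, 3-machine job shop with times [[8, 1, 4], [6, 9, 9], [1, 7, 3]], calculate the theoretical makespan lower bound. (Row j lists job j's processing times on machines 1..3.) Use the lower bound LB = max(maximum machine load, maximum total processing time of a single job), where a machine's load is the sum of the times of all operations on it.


Machine loads:
  Machine 1: 8 + 6 + 1 = 15
  Machine 2: 1 + 9 + 7 = 17
  Machine 3: 4 + 9 + 3 = 16
Max machine load = 17
Job totals:
  Job 1: 13
  Job 2: 24
  Job 3: 11
Max job total = 24
Lower bound = max(17, 24) = 24

24


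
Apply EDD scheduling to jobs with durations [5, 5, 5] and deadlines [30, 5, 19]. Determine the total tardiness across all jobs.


Sort by due date (EDD order): [(5, 5), (5, 19), (5, 30)]
Compute completion times and tardiness:
  Job 1: p=5, d=5, C=5, tardiness=max(0,5-5)=0
  Job 2: p=5, d=19, C=10, tardiness=max(0,10-19)=0
  Job 3: p=5, d=30, C=15, tardiness=max(0,15-30)=0
Total tardiness = 0

0


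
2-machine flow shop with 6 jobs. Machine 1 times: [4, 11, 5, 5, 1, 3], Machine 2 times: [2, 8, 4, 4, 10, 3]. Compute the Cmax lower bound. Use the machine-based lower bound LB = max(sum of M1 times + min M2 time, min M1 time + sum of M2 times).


LB1 = sum(M1 times) + min(M2 times) = 29 + 2 = 31
LB2 = min(M1 times) + sum(M2 times) = 1 + 31 = 32
Lower bound = max(LB1, LB2) = max(31, 32) = 32

32


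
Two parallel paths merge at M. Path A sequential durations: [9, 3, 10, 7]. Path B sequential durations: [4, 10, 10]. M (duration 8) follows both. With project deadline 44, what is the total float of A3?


Forward pass: ES(A3) = sum of predecessors on chain A = 12
EF = ES + duration = 12 + 10 = 22
Backward pass: LF(M) = deadline = 44; LS(M) = 44 - 8 = 36
LF(A3) = LS(M) - sum(successors on chain A) = 36 - 7 = 29
LS = LF - duration = 29 - 10 = 19
Total float = LS - ES = 19 - 12 = 7

7


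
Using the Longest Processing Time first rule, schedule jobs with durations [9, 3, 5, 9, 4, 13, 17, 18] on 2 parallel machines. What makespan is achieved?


Sort jobs in decreasing order (LPT): [18, 17, 13, 9, 9, 5, 4, 3]
Assign each job to the least loaded machine:
  Machine 1: jobs [18, 9, 9, 3], load = 39
  Machine 2: jobs [17, 13, 5, 4], load = 39
Makespan = max load = 39

39


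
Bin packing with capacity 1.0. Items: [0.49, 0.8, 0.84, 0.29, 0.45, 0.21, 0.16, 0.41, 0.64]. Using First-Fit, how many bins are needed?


Place items sequentially using First-Fit:
  Item 0.49 -> new Bin 1
  Item 0.8 -> new Bin 2
  Item 0.84 -> new Bin 3
  Item 0.29 -> Bin 1 (now 0.78)
  Item 0.45 -> new Bin 4
  Item 0.21 -> Bin 1 (now 0.99)
  Item 0.16 -> Bin 2 (now 0.96)
  Item 0.41 -> Bin 4 (now 0.86)
  Item 0.64 -> new Bin 5
Total bins used = 5

5


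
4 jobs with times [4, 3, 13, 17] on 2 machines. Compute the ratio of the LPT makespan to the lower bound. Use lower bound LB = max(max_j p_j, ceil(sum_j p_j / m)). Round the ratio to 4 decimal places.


LPT order: [17, 13, 4, 3]
Machine loads after assignment: [20, 17]
LPT makespan = 20
Lower bound = max(max_job, ceil(total/2)) = max(17, 19) = 19
Ratio = 20 / 19 = 1.0526

1.0526


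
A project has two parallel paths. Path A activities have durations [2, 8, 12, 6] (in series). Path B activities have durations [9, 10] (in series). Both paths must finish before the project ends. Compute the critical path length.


Path A total = 2 + 8 + 12 + 6 = 28
Path B total = 9 + 10 = 19
Critical path = longest path = max(28, 19) = 28

28


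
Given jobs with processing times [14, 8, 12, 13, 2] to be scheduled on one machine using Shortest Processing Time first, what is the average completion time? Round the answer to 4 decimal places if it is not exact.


Sort jobs by processing time (SPT order): [2, 8, 12, 13, 14]
Compute completion times sequentially:
  Job 1: processing = 2, completes at 2
  Job 2: processing = 8, completes at 10
  Job 3: processing = 12, completes at 22
  Job 4: processing = 13, completes at 35
  Job 5: processing = 14, completes at 49
Sum of completion times = 118
Average completion time = 118/5 = 23.6

23.6


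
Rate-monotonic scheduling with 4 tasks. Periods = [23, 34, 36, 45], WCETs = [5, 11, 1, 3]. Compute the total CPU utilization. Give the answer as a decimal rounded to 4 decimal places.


Compute individual utilizations (exact fractions):
  Task 1: C/T = 5/23 (approx. 0.2174)
  Task 2: C/T = 11/34 (approx. 0.3235)
  Task 3: C/T = 1/36 (approx. 0.0278)
  Task 4: C/T = 3/45 = 1/15 (approx. 0.0667)
Total utilization U = 5/23 + 11/34 + 1/36 + 1/15 = 44717/70380
Rounded to 4 decimal places: U = 0.6354
RM (Liu & Layland) bound for 4 tasks = 0.756828; compare with U = 44717/70380 (approx. 0.635365)
U <= bound, so schedulable by RM sufficient condition.

0.6354


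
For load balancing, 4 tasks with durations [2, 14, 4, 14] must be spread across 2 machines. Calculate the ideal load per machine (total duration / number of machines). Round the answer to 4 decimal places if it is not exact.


Total processing time = 2 + 14 + 4 + 14 = 34
Number of machines = 2
Ideal balanced load = 34 / 2 = 17.0

17.0


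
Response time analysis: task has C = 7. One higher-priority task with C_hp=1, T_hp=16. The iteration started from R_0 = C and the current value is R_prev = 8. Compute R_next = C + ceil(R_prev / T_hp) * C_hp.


R_next = C + ceil(R_prev / T_hp) * C_hp
ceil(8 / 16) = ceil(0.5) = 1
Interference = 1 * 1 = 1
R_next = 7 + 1 = 8
R_next = R_prev, so the iteration has converged (response time = 8).

8


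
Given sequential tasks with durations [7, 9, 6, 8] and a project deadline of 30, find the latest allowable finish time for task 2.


LF(activity 2) = deadline - sum of successor durations
Successors: activities 3 through 4 with durations [6, 8]
Sum of successor durations = 14
LF = 30 - 14 = 16

16


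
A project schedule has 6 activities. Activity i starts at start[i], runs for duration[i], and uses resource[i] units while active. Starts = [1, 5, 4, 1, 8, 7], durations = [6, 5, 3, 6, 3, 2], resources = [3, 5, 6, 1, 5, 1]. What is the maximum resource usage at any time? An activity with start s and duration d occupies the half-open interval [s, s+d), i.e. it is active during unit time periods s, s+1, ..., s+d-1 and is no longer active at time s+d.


Each activity i is active on [start_i, start_i + duration_i).
Compute total resource usage per time slot:
  t=0: active resources = [], total = 0
  t=1: active resources = [3, 1], total = 4
  t=2: active resources = [3, 1], total = 4
  t=3: active resources = [3, 1], total = 4
  t=4: active resources = [3, 6, 1], total = 10
  t=5: active resources = [3, 5, 6, 1], total = 15
  t=6: active resources = [3, 5, 6, 1], total = 15
  t=7: active resources = [5, 1], total = 6
  t=8: active resources = [5, 5, 1], total = 11
  t=9: active resources = [5, 5], total = 10
  t=10: active resources = [5], total = 5
Peak resource demand = 15

15


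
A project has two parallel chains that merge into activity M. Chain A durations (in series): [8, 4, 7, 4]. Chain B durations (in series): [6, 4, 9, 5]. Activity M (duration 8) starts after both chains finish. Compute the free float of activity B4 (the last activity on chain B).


ES(B4) = sum of predecessors on chain B = 19
EF(B4) = ES + duration = 19 + 5 = 24
Successor of B4 is M. ES(M) = max(sum(A), sum(B)) = max(23, 24) = 24
Free float = ES(successor) - EF(current) = 24 - 24 = 0

0


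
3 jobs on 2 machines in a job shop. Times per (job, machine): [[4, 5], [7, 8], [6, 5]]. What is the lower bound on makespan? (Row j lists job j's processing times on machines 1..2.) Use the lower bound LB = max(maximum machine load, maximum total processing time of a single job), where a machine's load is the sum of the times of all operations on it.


Machine loads:
  Machine 1: 4 + 7 + 6 = 17
  Machine 2: 5 + 8 + 5 = 18
Max machine load = 18
Job totals:
  Job 1: 9
  Job 2: 15
  Job 3: 11
Max job total = 15
Lower bound = max(18, 15) = 18

18


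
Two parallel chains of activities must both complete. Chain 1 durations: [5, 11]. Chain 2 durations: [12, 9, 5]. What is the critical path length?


Path A total = 5 + 11 = 16
Path B total = 12 + 9 + 5 = 26
Critical path = longest path = max(16, 26) = 26

26


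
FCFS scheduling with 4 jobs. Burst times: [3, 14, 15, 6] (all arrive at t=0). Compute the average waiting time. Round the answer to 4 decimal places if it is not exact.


FCFS order (as given): [3, 14, 15, 6]
Waiting times:
  Job 1: wait = 0
  Job 2: wait = 3
  Job 3: wait = 17
  Job 4: wait = 32
Sum of waiting times = 52
Average waiting time = 52/4 = 13.0

13.0


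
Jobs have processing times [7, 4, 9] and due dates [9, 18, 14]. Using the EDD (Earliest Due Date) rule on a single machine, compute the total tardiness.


Sort by due date (EDD order): [(7, 9), (9, 14), (4, 18)]
Compute completion times and tardiness:
  Job 1: p=7, d=9, C=7, tardiness=max(0,7-9)=0
  Job 2: p=9, d=14, C=16, tardiness=max(0,16-14)=2
  Job 3: p=4, d=18, C=20, tardiness=max(0,20-18)=2
Total tardiness = 4

4


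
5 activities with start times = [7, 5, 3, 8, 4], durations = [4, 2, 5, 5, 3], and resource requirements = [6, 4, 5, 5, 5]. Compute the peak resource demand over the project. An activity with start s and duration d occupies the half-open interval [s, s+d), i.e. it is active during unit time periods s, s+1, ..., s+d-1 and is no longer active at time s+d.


Each activity i is active on [start_i, start_i + duration_i).
Compute total resource usage per time slot:
  t=0: active resources = [], total = 0
  t=1: active resources = [], total = 0
  t=2: active resources = [], total = 0
  t=3: active resources = [5], total = 5
  t=4: active resources = [5, 5], total = 10
  t=5: active resources = [4, 5, 5], total = 14
  t=6: active resources = [4, 5, 5], total = 14
  t=7: active resources = [6, 5], total = 11
  t=8: active resources = [6, 5], total = 11
  t=9: active resources = [6, 5], total = 11
  t=10: active resources = [6, 5], total = 11
  t=11: active resources = [5], total = 5
  t=12: active resources = [5], total = 5
Peak resource demand = 14

14


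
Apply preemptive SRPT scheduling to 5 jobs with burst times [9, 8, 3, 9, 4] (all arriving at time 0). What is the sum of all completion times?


Since all jobs arrive at t=0, SRPT equals SPT ordering.
SPT order: [3, 4, 8, 9, 9]
Completion times:
  Job 1: p=3, C=3
  Job 2: p=4, C=7
  Job 3: p=8, C=15
  Job 4: p=9, C=24
  Job 5: p=9, C=33
Total completion time = 3 + 7 + 15 + 24 + 33 = 82

82


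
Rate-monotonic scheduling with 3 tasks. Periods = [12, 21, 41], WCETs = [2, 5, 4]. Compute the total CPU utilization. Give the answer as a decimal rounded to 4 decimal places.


Compute individual utilizations (exact fractions):
  Task 1: C/T = 2/12 = 1/6 (approx. 0.1667)
  Task 2: C/T = 5/21 (approx. 0.2381)
  Task 3: C/T = 4/41 (approx. 0.0976)
Total utilization U = 1/6 + 5/21 + 4/41 = 865/1722
Rounded to 4 decimal places: U = 0.5023
RM (Liu & Layland) bound for 3 tasks = 0.779763; compare with U = 865/1722 (approx. 0.502323)
U <= bound, so schedulable by RM sufficient condition.

0.5023


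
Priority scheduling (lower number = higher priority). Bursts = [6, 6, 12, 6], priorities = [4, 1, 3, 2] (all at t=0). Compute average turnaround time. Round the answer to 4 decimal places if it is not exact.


Sort by priority (ascending = highest first):
Order: [(1, 6), (2, 6), (3, 12), (4, 6)]
Completion times:
  Priority 1, burst=6, C=6
  Priority 2, burst=6, C=12
  Priority 3, burst=12, C=24
  Priority 4, burst=6, C=30
Average turnaround = 72/4 = 18.0

18.0


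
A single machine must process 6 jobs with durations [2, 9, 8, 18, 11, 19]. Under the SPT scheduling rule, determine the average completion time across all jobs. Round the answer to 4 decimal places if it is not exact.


Sort jobs by processing time (SPT order): [2, 8, 9, 11, 18, 19]
Compute completion times sequentially:
  Job 1: processing = 2, completes at 2
  Job 2: processing = 8, completes at 10
  Job 3: processing = 9, completes at 19
  Job 4: processing = 11, completes at 30
  Job 5: processing = 18, completes at 48
  Job 6: processing = 19, completes at 67
Sum of completion times = 176
Average completion time = 176/6 = 29.3333

29.3333


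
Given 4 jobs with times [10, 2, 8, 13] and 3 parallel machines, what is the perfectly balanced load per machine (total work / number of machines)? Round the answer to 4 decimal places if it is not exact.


Total processing time = 10 + 2 + 8 + 13 = 33
Number of machines = 3
Ideal balanced load = 33 / 3 = 11.0

11.0


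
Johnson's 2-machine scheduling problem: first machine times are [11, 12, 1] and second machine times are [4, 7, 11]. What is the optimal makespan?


Apply Johnson's rule:
  Group 1 (a <= b): [(3, 1, 11)]
  Group 2 (a > b): [(2, 12, 7), (1, 11, 4)]
Optimal job order: [3, 2, 1]
Schedule:
  Job 3: M1 done at 1, M2 done at 12
  Job 2: M1 done at 13, M2 done at 20
  Job 1: M1 done at 24, M2 done at 28
Makespan = 28

28


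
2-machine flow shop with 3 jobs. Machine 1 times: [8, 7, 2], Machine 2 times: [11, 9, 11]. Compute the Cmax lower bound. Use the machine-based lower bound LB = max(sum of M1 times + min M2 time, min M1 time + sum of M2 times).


LB1 = sum(M1 times) + min(M2 times) = 17 + 9 = 26
LB2 = min(M1 times) + sum(M2 times) = 2 + 31 = 33
Lower bound = max(LB1, LB2) = max(26, 33) = 33

33


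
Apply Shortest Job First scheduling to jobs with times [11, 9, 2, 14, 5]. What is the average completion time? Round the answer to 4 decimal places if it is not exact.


SJF order (ascending): [2, 5, 9, 11, 14]
Completion times:
  Job 1: burst=2, C=2
  Job 2: burst=5, C=7
  Job 3: burst=9, C=16
  Job 4: burst=11, C=27
  Job 5: burst=14, C=41
Average completion = 93/5 = 18.6

18.6


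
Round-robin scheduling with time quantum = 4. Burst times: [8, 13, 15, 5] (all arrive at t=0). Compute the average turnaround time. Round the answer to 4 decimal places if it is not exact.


Time quantum = 4
Execution trace:
  J1 runs 4 units, time = 4
  J2 runs 4 units, time = 8
  J3 runs 4 units, time = 12
  J4 runs 4 units, time = 16
  J1 runs 4 units, time = 20
  J2 runs 4 units, time = 24
  J3 runs 4 units, time = 28
  J4 runs 1 units, time = 29
  J2 runs 4 units, time = 33
  J3 runs 4 units, time = 37
  J2 runs 1 units, time = 38
  J3 runs 3 units, time = 41
Finish times: [20, 38, 41, 29]
Average turnaround = 128/4 = 32.0

32.0


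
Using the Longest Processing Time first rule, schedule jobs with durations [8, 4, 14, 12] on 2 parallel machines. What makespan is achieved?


Sort jobs in decreasing order (LPT): [14, 12, 8, 4]
Assign each job to the least loaded machine:
  Machine 1: jobs [14, 4], load = 18
  Machine 2: jobs [12, 8], load = 20
Makespan = max load = 20

20


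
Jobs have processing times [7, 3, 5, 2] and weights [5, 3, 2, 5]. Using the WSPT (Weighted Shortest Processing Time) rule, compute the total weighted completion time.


Compute p/w ratios and sort ascending (WSPT): [(2, 5), (3, 3), (7, 5), (5, 2)]
Compute weighted completion times:
  Job (p=2,w=5): C=2, w*C=5*2=10
  Job (p=3,w=3): C=5, w*C=3*5=15
  Job (p=7,w=5): C=12, w*C=5*12=60
  Job (p=5,w=2): C=17, w*C=2*17=34
Total weighted completion time = 119

119


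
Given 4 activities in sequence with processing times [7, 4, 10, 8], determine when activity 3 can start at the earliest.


Activity 3 starts after activities 1 through 2 complete.
Predecessor durations: [7, 4]
ES = 7 + 4 = 11

11


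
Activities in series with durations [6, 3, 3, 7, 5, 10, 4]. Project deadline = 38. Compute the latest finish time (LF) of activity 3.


LF(activity 3) = deadline - sum of successor durations
Successors: activities 4 through 7 with durations [7, 5, 10, 4]
Sum of successor durations = 26
LF = 38 - 26 = 12

12


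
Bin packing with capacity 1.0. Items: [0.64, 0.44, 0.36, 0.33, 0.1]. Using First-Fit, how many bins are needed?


Place items sequentially using First-Fit:
  Item 0.64 -> new Bin 1
  Item 0.44 -> new Bin 2
  Item 0.36 -> Bin 1 (now 1.0)
  Item 0.33 -> Bin 2 (now 0.77)
  Item 0.1 -> Bin 2 (now 0.87)
Total bins used = 2

2


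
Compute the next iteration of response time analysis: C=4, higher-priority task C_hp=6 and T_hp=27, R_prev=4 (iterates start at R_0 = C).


R_next = C + ceil(R_prev / T_hp) * C_hp
ceil(4 / 27) = ceil(0.1481) = 1
Interference = 1 * 6 = 6
R_next = 4 + 6 = 10

10


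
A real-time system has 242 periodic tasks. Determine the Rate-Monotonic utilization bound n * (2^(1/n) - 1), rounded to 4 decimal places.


Compute 2^(1/242) = 1.0028683504
Subtract 1: 1.0028683504 - 1 = 0.0028683504
Multiply by n: 242 * 0.0028683504 = 0.6941407968
Round to 4 dp: 0.6941

0.6941


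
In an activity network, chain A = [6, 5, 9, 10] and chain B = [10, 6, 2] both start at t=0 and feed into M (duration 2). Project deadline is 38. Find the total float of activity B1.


Forward pass: ES(B1) = sum of predecessors on chain B = 0
EF = ES + duration = 0 + 10 = 10
Backward pass: LF(M) = deadline = 38; LS(M) = 38 - 2 = 36
LF(B1) = LS(M) - sum(successors on chain B) = 36 - 8 = 28
LS = LF - duration = 28 - 10 = 18
Total float = LS - ES = 18 - 0 = 18

18


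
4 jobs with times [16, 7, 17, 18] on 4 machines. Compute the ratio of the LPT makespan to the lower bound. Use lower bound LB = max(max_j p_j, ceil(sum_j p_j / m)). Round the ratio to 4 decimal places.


LPT order: [18, 17, 16, 7]
Machine loads after assignment: [18, 17, 16, 7]
LPT makespan = 18
Lower bound = max(max_job, ceil(total/4)) = max(18, 15) = 18
Ratio = 18 / 18 = 1.0

1.0


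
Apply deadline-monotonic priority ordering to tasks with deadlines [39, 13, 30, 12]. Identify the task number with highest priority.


Sort tasks by relative deadline (ascending):
  Task 4: deadline = 12
  Task 2: deadline = 13
  Task 3: deadline = 30
  Task 1: deadline = 39
Priority order (highest first): [4, 2, 3, 1]
Highest priority task = 4

4


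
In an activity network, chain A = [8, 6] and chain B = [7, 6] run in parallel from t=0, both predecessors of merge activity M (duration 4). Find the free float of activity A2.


ES(A2) = sum of predecessors on chain A = 8
EF(A2) = ES + duration = 8 + 6 = 14
Successor of A2 is M. ES(M) = max(sum(A), sum(B)) = max(14, 13) = 14
Free float = ES(successor) - EF(current) = 14 - 14 = 0

0


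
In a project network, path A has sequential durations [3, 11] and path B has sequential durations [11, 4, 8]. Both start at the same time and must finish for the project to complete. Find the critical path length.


Path A total = 3 + 11 = 14
Path B total = 11 + 4 + 8 = 23
Critical path = longest path = max(14, 23) = 23

23


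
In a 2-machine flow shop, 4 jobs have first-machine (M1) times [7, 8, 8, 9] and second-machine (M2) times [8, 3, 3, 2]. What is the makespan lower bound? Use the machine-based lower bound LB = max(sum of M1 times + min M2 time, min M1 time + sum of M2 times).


LB1 = sum(M1 times) + min(M2 times) = 32 + 2 = 34
LB2 = min(M1 times) + sum(M2 times) = 7 + 16 = 23
Lower bound = max(LB1, LB2) = max(34, 23) = 34

34


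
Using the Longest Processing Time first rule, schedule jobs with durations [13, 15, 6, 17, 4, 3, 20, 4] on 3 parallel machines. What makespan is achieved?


Sort jobs in decreasing order (LPT): [20, 17, 15, 13, 6, 4, 4, 3]
Assign each job to the least loaded machine:
  Machine 1: jobs [20, 4, 3], load = 27
  Machine 2: jobs [17, 6, 4], load = 27
  Machine 3: jobs [15, 13], load = 28
Makespan = max load = 28

28


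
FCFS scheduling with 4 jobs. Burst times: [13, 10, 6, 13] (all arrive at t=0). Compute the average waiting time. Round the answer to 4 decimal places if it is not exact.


FCFS order (as given): [13, 10, 6, 13]
Waiting times:
  Job 1: wait = 0
  Job 2: wait = 13
  Job 3: wait = 23
  Job 4: wait = 29
Sum of waiting times = 65
Average waiting time = 65/4 = 16.25

16.25


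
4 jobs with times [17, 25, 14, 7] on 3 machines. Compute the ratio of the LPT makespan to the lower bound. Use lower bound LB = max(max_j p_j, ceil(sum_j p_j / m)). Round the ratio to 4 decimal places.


LPT order: [25, 17, 14, 7]
Machine loads after assignment: [25, 17, 21]
LPT makespan = 25
Lower bound = max(max_job, ceil(total/3)) = max(25, 21) = 25
Ratio = 25 / 25 = 1.0

1.0


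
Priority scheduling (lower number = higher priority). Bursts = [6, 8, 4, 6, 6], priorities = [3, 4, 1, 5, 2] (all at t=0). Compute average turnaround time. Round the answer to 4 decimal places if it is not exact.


Sort by priority (ascending = highest first):
Order: [(1, 4), (2, 6), (3, 6), (4, 8), (5, 6)]
Completion times:
  Priority 1, burst=4, C=4
  Priority 2, burst=6, C=10
  Priority 3, burst=6, C=16
  Priority 4, burst=8, C=24
  Priority 5, burst=6, C=30
Average turnaround = 84/5 = 16.8

16.8


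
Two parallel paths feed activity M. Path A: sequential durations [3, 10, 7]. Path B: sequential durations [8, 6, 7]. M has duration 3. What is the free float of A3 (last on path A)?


ES(A3) = sum of predecessors on chain A = 13
EF(A3) = ES + duration = 13 + 7 = 20
Successor of A3 is M. ES(M) = max(sum(A), sum(B)) = max(20, 21) = 21
Free float = ES(successor) - EF(current) = 21 - 20 = 1

1


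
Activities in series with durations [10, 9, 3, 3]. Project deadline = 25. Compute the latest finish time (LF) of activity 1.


LF(activity 1) = deadline - sum of successor durations
Successors: activities 2 through 4 with durations [9, 3, 3]
Sum of successor durations = 15
LF = 25 - 15 = 10

10


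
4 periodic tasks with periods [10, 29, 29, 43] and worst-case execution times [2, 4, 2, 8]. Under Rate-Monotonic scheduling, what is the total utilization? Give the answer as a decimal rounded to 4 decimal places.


Compute individual utilizations (exact fractions):
  Task 1: C/T = 2/10 = 1/5 (approx. 0.2)
  Task 2: C/T = 4/29 (approx. 0.1379)
  Task 3: C/T = 2/29 (approx. 0.069)
  Task 4: C/T = 8/43 (approx. 0.186)
Total utilization U = 1/5 + 4/29 + 2/29 + 8/43 = 3697/6235
Rounded to 4 decimal places: U = 0.5929
RM (Liu & Layland) bound for 4 tasks = 0.756828; compare with U = 3697/6235 (approx. 0.592943)
U <= bound, so schedulable by RM sufficient condition.

0.5929


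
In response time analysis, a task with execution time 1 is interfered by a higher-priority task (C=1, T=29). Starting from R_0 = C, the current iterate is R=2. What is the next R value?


R_next = C + ceil(R_prev / T_hp) * C_hp
ceil(2 / 29) = ceil(0.069) = 1
Interference = 1 * 1 = 1
R_next = 1 + 1 = 2
R_next = R_prev, so the iteration has converged (response time = 2).

2


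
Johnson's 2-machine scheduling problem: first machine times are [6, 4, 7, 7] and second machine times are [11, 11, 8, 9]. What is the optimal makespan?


Apply Johnson's rule:
  Group 1 (a <= b): [(2, 4, 11), (1, 6, 11), (3, 7, 8), (4, 7, 9)]
  Group 2 (a > b): []
Optimal job order: [2, 1, 3, 4]
Schedule:
  Job 2: M1 done at 4, M2 done at 15
  Job 1: M1 done at 10, M2 done at 26
  Job 3: M1 done at 17, M2 done at 34
  Job 4: M1 done at 24, M2 done at 43
Makespan = 43

43


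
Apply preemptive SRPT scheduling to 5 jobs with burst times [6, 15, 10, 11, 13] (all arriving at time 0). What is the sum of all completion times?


Since all jobs arrive at t=0, SRPT equals SPT ordering.
SPT order: [6, 10, 11, 13, 15]
Completion times:
  Job 1: p=6, C=6
  Job 2: p=10, C=16
  Job 3: p=11, C=27
  Job 4: p=13, C=40
  Job 5: p=15, C=55
Total completion time = 6 + 16 + 27 + 40 + 55 = 144

144


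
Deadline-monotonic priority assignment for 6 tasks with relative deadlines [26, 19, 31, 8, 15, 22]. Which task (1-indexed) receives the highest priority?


Sort tasks by relative deadline (ascending):
  Task 4: deadline = 8
  Task 5: deadline = 15
  Task 2: deadline = 19
  Task 6: deadline = 22
  Task 1: deadline = 26
  Task 3: deadline = 31
Priority order (highest first): [4, 5, 2, 6, 1, 3]
Highest priority task = 4

4


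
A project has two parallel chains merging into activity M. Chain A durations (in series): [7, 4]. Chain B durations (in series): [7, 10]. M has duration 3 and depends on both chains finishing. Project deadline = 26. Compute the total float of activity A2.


Forward pass: ES(A2) = sum of predecessors on chain A = 7
EF = ES + duration = 7 + 4 = 11
Backward pass: LF(M) = deadline = 26; LS(M) = 26 - 3 = 23
LF(A2) = LS(M) - sum(successors on chain A) = 23 - 0 = 23
LS = LF - duration = 23 - 4 = 19
Total float = LS - ES = 19 - 7 = 12

12


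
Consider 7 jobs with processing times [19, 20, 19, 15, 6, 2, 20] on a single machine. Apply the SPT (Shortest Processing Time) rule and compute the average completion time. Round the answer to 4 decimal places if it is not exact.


Sort jobs by processing time (SPT order): [2, 6, 15, 19, 19, 20, 20]
Compute completion times sequentially:
  Job 1: processing = 2, completes at 2
  Job 2: processing = 6, completes at 8
  Job 3: processing = 15, completes at 23
  Job 4: processing = 19, completes at 42
  Job 5: processing = 19, completes at 61
  Job 6: processing = 20, completes at 81
  Job 7: processing = 20, completes at 101
Sum of completion times = 318
Average completion time = 318/7 = 45.4286

45.4286


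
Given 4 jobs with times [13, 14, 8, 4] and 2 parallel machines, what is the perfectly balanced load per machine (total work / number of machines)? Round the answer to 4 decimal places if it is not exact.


Total processing time = 13 + 14 + 8 + 4 = 39
Number of machines = 2
Ideal balanced load = 39 / 2 = 19.5

19.5


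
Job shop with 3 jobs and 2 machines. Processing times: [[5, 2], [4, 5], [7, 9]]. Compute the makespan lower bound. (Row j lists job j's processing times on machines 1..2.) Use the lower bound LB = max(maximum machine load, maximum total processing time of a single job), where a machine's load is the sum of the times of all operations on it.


Machine loads:
  Machine 1: 5 + 4 + 7 = 16
  Machine 2: 2 + 5 + 9 = 16
Max machine load = 16
Job totals:
  Job 1: 7
  Job 2: 9
  Job 3: 16
Max job total = 16
Lower bound = max(16, 16) = 16

16


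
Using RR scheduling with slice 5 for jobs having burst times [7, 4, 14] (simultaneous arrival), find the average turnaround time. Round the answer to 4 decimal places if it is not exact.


Time quantum = 5
Execution trace:
  J1 runs 5 units, time = 5
  J2 runs 4 units, time = 9
  J3 runs 5 units, time = 14
  J1 runs 2 units, time = 16
  J3 runs 5 units, time = 21
  J3 runs 4 units, time = 25
Finish times: [16, 9, 25]
Average turnaround = 50/3 = 16.6667

16.6667


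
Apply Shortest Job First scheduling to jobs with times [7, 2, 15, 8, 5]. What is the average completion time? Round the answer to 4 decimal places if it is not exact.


SJF order (ascending): [2, 5, 7, 8, 15]
Completion times:
  Job 1: burst=2, C=2
  Job 2: burst=5, C=7
  Job 3: burst=7, C=14
  Job 4: burst=8, C=22
  Job 5: burst=15, C=37
Average completion = 82/5 = 16.4

16.4


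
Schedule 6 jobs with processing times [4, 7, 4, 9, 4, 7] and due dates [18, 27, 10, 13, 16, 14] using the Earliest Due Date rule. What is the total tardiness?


Sort by due date (EDD order): [(4, 10), (9, 13), (7, 14), (4, 16), (4, 18), (7, 27)]
Compute completion times and tardiness:
  Job 1: p=4, d=10, C=4, tardiness=max(0,4-10)=0
  Job 2: p=9, d=13, C=13, tardiness=max(0,13-13)=0
  Job 3: p=7, d=14, C=20, tardiness=max(0,20-14)=6
  Job 4: p=4, d=16, C=24, tardiness=max(0,24-16)=8
  Job 5: p=4, d=18, C=28, tardiness=max(0,28-18)=10
  Job 6: p=7, d=27, C=35, tardiness=max(0,35-27)=8
Total tardiness = 32

32


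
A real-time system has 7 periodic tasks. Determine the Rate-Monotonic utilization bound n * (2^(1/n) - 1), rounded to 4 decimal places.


Compute 2^(1/7) = 1.1040895137
Subtract 1: 1.1040895137 - 1 = 0.1040895137
Multiply by n: 7 * 0.1040895137 = 0.7286265959
Round to 4 dp: 0.7286

0.7286


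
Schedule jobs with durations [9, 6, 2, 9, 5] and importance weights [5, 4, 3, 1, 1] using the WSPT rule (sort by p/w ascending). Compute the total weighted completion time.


Compute p/w ratios and sort ascending (WSPT): [(2, 3), (6, 4), (9, 5), (5, 1), (9, 1)]
Compute weighted completion times:
  Job (p=2,w=3): C=2, w*C=3*2=6
  Job (p=6,w=4): C=8, w*C=4*8=32
  Job (p=9,w=5): C=17, w*C=5*17=85
  Job (p=5,w=1): C=22, w*C=1*22=22
  Job (p=9,w=1): C=31, w*C=1*31=31
Total weighted completion time = 176

176


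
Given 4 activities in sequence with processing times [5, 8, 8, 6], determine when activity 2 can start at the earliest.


Activity 2 starts after activities 1 through 1 complete.
Predecessor durations: [5]
ES = 5 = 5

5


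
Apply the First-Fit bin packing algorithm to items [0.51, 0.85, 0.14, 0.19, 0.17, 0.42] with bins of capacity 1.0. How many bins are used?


Place items sequentially using First-Fit:
  Item 0.51 -> new Bin 1
  Item 0.85 -> new Bin 2
  Item 0.14 -> Bin 1 (now 0.65)
  Item 0.19 -> Bin 1 (now 0.84)
  Item 0.17 -> new Bin 3
  Item 0.42 -> Bin 3 (now 0.59)
Total bins used = 3

3


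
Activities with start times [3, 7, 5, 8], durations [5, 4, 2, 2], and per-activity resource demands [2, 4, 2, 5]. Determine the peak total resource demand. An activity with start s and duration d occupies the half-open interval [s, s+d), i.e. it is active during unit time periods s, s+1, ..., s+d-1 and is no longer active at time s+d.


Each activity i is active on [start_i, start_i + duration_i).
Compute total resource usage per time slot:
  t=0: active resources = [], total = 0
  t=1: active resources = [], total = 0
  t=2: active resources = [], total = 0
  t=3: active resources = [2], total = 2
  t=4: active resources = [2], total = 2
  t=5: active resources = [2, 2], total = 4
  t=6: active resources = [2, 2], total = 4
  t=7: active resources = [2, 4], total = 6
  t=8: active resources = [4, 5], total = 9
  t=9: active resources = [4, 5], total = 9
  t=10: active resources = [4], total = 4
Peak resource demand = 9

9


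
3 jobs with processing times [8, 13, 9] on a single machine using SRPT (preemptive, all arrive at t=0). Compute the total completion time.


Since all jobs arrive at t=0, SRPT equals SPT ordering.
SPT order: [8, 9, 13]
Completion times:
  Job 1: p=8, C=8
  Job 2: p=9, C=17
  Job 3: p=13, C=30
Total completion time = 8 + 17 + 30 = 55

55


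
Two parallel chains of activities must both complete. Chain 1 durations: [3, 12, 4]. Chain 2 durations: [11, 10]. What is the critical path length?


Path A total = 3 + 12 + 4 = 19
Path B total = 11 + 10 = 21
Critical path = longest path = max(19, 21) = 21

21


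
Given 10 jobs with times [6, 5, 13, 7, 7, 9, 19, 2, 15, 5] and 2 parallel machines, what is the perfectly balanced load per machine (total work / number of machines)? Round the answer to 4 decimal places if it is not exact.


Total processing time = 6 + 5 + 13 + 7 + 7 + 9 + 19 + 2 + 15 + 5 = 88
Number of machines = 2
Ideal balanced load = 88 / 2 = 44.0

44.0


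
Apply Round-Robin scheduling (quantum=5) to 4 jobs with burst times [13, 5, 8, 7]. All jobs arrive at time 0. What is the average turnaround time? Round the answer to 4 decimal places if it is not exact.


Time quantum = 5
Execution trace:
  J1 runs 5 units, time = 5
  J2 runs 5 units, time = 10
  J3 runs 5 units, time = 15
  J4 runs 5 units, time = 20
  J1 runs 5 units, time = 25
  J3 runs 3 units, time = 28
  J4 runs 2 units, time = 30
  J1 runs 3 units, time = 33
Finish times: [33, 10, 28, 30]
Average turnaround = 101/4 = 25.25

25.25


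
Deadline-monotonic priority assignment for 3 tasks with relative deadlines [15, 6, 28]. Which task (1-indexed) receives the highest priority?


Sort tasks by relative deadline (ascending):
  Task 2: deadline = 6
  Task 1: deadline = 15
  Task 3: deadline = 28
Priority order (highest first): [2, 1, 3]
Highest priority task = 2

2


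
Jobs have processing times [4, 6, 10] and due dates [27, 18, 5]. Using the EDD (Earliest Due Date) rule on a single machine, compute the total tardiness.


Sort by due date (EDD order): [(10, 5), (6, 18), (4, 27)]
Compute completion times and tardiness:
  Job 1: p=10, d=5, C=10, tardiness=max(0,10-5)=5
  Job 2: p=6, d=18, C=16, tardiness=max(0,16-18)=0
  Job 3: p=4, d=27, C=20, tardiness=max(0,20-27)=0
Total tardiness = 5

5


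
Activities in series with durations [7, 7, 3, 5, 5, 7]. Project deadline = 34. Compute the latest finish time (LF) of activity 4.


LF(activity 4) = deadline - sum of successor durations
Successors: activities 5 through 6 with durations [5, 7]
Sum of successor durations = 12
LF = 34 - 12 = 22

22


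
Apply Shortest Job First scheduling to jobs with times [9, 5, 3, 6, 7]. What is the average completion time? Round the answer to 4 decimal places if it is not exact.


SJF order (ascending): [3, 5, 6, 7, 9]
Completion times:
  Job 1: burst=3, C=3
  Job 2: burst=5, C=8
  Job 3: burst=6, C=14
  Job 4: burst=7, C=21
  Job 5: burst=9, C=30
Average completion = 76/5 = 15.2

15.2


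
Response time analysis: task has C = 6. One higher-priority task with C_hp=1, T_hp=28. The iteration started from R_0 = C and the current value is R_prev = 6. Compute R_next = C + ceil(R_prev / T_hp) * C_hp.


R_next = C + ceil(R_prev / T_hp) * C_hp
ceil(6 / 28) = ceil(0.2143) = 1
Interference = 1 * 1 = 1
R_next = 6 + 1 = 7

7


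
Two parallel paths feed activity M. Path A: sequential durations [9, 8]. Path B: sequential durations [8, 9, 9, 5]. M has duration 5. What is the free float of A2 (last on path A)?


ES(A2) = sum of predecessors on chain A = 9
EF(A2) = ES + duration = 9 + 8 = 17
Successor of A2 is M. ES(M) = max(sum(A), sum(B)) = max(17, 31) = 31
Free float = ES(successor) - EF(current) = 31 - 17 = 14

14


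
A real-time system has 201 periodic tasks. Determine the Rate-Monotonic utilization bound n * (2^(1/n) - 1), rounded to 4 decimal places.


Compute 2^(1/201) = 1.0034544463
Subtract 1: 1.0034544463 - 1 = 0.0034544463
Multiply by n: 201 * 0.0034544463 = 0.6943437063
Round to 4 dp: 0.6943

0.6943


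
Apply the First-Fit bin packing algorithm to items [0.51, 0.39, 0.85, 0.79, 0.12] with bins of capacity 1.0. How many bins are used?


Place items sequentially using First-Fit:
  Item 0.51 -> new Bin 1
  Item 0.39 -> Bin 1 (now 0.9)
  Item 0.85 -> new Bin 2
  Item 0.79 -> new Bin 3
  Item 0.12 -> Bin 2 (now 0.97)
Total bins used = 3

3


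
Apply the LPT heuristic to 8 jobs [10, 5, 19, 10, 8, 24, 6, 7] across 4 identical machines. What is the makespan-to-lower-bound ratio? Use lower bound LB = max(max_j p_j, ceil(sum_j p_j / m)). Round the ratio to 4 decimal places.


LPT order: [24, 19, 10, 10, 8, 7, 6, 5]
Machine loads after assignment: [24, 19, 23, 23]
LPT makespan = 24
Lower bound = max(max_job, ceil(total/4)) = max(24, 23) = 24
Ratio = 24 / 24 = 1.0

1.0


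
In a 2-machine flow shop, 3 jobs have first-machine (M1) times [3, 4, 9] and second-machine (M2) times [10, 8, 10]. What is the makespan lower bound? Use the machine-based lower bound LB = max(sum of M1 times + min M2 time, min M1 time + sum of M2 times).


LB1 = sum(M1 times) + min(M2 times) = 16 + 8 = 24
LB2 = min(M1 times) + sum(M2 times) = 3 + 28 = 31
Lower bound = max(LB1, LB2) = max(24, 31) = 31

31


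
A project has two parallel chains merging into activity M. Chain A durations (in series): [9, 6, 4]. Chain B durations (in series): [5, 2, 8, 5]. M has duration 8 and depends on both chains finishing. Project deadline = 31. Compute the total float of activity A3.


Forward pass: ES(A3) = sum of predecessors on chain A = 15
EF = ES + duration = 15 + 4 = 19
Backward pass: LF(M) = deadline = 31; LS(M) = 31 - 8 = 23
LF(A3) = LS(M) - sum(successors on chain A) = 23 - 0 = 23
LS = LF - duration = 23 - 4 = 19
Total float = LS - ES = 19 - 15 = 4

4


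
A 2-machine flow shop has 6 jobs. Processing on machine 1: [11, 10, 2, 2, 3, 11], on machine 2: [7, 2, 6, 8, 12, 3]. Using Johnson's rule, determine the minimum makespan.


Apply Johnson's rule:
  Group 1 (a <= b): [(3, 2, 6), (4, 2, 8), (5, 3, 12)]
  Group 2 (a > b): [(1, 11, 7), (6, 11, 3), (2, 10, 2)]
Optimal job order: [3, 4, 5, 1, 6, 2]
Schedule:
  Job 3: M1 done at 2, M2 done at 8
  Job 4: M1 done at 4, M2 done at 16
  Job 5: M1 done at 7, M2 done at 28
  Job 1: M1 done at 18, M2 done at 35
  Job 6: M1 done at 29, M2 done at 38
  Job 2: M1 done at 39, M2 done at 41
Makespan = 41

41


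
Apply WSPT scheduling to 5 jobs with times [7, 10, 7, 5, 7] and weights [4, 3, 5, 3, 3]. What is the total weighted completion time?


Compute p/w ratios and sort ascending (WSPT): [(7, 5), (5, 3), (7, 4), (7, 3), (10, 3)]
Compute weighted completion times:
  Job (p=7,w=5): C=7, w*C=5*7=35
  Job (p=5,w=3): C=12, w*C=3*12=36
  Job (p=7,w=4): C=19, w*C=4*19=76
  Job (p=7,w=3): C=26, w*C=3*26=78
  Job (p=10,w=3): C=36, w*C=3*36=108
Total weighted completion time = 333

333
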